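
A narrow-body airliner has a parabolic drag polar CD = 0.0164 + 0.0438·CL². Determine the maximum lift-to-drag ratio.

For CD = CD0 + K·CL², (L/D)max occurs at CL* = √(CD0/K) and equals 1/(2√(K·CD0)).
(L/D)max = 1/(2√(0.0438 × 0.0164)) = 1/(2 × 0.0268) = 18.7

(L/D)max = 18.7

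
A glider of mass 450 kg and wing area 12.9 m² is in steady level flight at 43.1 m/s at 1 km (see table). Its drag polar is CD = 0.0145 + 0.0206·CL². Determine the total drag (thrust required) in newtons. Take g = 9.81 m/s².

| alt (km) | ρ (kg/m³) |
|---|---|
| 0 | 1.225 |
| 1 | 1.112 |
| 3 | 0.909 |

D = 223 N

At 1 km, from the table: ρ = 1.112 kg/m³.
Level flight ⇒ L = W = m·g = 450 × 9.81 = 4414.5 N.
Dynamic pressure q = 0.5 × 1.112 × 43.1² = 1033 Pa.
CL = W/(q·S) = 4414.5 / (1033 × 12.9) = 0.3313.
CD = 0.0145 + 0.0206 × 0.3313² = 0.01676.
D = q·S·CD = 1033 × 12.9 × 0.01676 = 223.3 N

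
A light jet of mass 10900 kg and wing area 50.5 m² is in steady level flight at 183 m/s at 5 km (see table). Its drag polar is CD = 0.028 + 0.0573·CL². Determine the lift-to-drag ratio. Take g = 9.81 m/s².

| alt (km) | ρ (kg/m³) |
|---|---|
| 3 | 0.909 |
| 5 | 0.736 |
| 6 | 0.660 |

L/D = 5.79

At 5 km, from the table: ρ = 0.736 kg/m³.
Level flight ⇒ L = W = m·g = 10900 × 9.81 = 1.0693×10^5 N.
q = ½ρv² = ½ × 0.736 × 183² = 12320 Pa.
Required CL = L/(qS) = 1.0693×10^5/(12320·50.5) = 0.1718.
CD = 0.028 + 0.0573 × 0.1718² = 0.02969.
L/D = CL/CD = 0.1718 / 0.02969 = 5.79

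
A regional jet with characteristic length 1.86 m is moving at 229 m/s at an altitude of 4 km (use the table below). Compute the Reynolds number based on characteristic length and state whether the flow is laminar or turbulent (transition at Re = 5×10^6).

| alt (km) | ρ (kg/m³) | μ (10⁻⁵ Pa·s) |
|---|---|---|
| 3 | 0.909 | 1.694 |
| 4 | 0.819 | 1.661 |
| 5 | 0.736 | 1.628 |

At 4 km, from the table: ρ = 0.819 kg/m³, μ = 1.661×10⁻⁵ Pa·s.
Re = ρ·v·c/μ = 0.819 × 229 × 1.86 / (1.661×10⁻⁵) = 2.1×10^7
Since 2.1×10^7 > 5×10^6, the flow is turbulent.

Re = 2.1×10^7 (turbulent)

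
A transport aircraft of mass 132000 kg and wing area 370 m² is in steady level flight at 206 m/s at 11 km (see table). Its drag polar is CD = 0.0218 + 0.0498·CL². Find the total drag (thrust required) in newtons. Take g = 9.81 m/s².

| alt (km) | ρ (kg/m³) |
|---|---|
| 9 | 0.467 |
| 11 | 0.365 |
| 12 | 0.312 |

At 11 km, from the table: ρ = 0.365 kg/m³.
In steady level flight, lift balances weight: W = mg = 132000 × 9.81 = 1.2949×10^6 N.
Dynamic pressure q = 0.5 × 0.365 × 206² = 7745 Pa.
CL = W/(q·S) = 1.2949×10^6 / (7745 × 370) = 0.4519.
CD = 0.0218 + 0.0498 × 0.4519² = 0.03197.
D = q·S·CD = 7745 × 370 × 0.03197 = 91610 N

D = 91600 N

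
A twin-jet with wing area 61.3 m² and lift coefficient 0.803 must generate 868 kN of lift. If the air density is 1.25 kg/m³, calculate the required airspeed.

L = ½ρv²S·CL ⇒ v = √(2L/(ρ·S·CL))
v = √(2 × 8.68×10^5 / (1.25 × 61.3 × 0.803)) = √28210 = 168 m/s

v = 168 m/s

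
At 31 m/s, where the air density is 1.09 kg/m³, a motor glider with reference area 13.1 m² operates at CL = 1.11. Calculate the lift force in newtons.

L = ½ρv²S·CL = ½ × 1.09 × 31² × 13.1 × 1.11 = 7620 N ≈ 7.62 kN

L = 7620 N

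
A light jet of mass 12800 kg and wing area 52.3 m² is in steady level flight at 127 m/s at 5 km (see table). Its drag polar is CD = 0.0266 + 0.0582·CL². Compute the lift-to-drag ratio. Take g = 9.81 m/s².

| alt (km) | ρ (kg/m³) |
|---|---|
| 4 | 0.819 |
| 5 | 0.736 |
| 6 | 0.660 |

L/D = 11.2

At 5 km, from the table: ρ = 0.736 kg/m³.
In steady level flight, lift balances weight: W = mg = 12800 × 9.81 = 1.2557×10^5 N.
Dynamic pressure q = 0.5 × 0.736 × 127² = 5935 Pa.
CL = 2W/(ρv²S) = 2×1.2557×10^5/(0.736×127²×52.3) = 0.4045.
CD = 0.0266 + 0.0582 × 0.4045² = 0.03612.
L/D = CL/CD = 0.4045 / 0.03612 = 11.2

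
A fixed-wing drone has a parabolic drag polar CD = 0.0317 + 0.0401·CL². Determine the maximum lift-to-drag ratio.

For CD = CD0 + K·CL², (L/D)max occurs at CL* = √(CD0/K) and equals 1/(2√(K·CD0)).
(L/D)max = 1/(2√(0.0401 × 0.0317)) = 1/(2 × 0.03565) = 14

(L/D)max = 14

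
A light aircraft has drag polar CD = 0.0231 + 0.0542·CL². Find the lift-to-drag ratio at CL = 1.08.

CD = 0.0231 + 0.0542 × 1.08² = 0.08632
L/D = CL/CD = 1.08 / 0.08632 = 12.5

L/D = 12.5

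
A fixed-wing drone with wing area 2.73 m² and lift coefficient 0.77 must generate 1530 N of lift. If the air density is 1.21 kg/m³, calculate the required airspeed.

v = 34.7 m/s

L = ½ρv²S·CL ⇒ v = √(2L/(ρ·S·CL))
v = √(2 × 1530 / (1.21 × 2.73 × 0.77)) = √1203 = 34.7 m/s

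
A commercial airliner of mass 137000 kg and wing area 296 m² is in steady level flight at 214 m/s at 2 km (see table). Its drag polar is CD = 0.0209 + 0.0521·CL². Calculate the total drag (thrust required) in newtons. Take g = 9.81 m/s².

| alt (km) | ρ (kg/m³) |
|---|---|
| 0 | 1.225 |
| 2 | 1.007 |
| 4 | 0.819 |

At 2 km, from the table: ρ = 1.007 kg/m³.
In steady level flight, lift balances weight: W = mg = 137000 × 9.81 = 1.344×10^6 N.
q = ½ρv² = ½ × 1.007 × 214² = 23060 Pa.
CL = W/(q·S) = 1.344×10^6 / (23060 × 296) = 0.1969.
CD = 0.0209 + 0.0521 × 0.1969² = 0.02292.
D = q·S·CD = 23060 × 296 × 0.02292 = 1.564×10^5 N

D = 1.56×10^5 N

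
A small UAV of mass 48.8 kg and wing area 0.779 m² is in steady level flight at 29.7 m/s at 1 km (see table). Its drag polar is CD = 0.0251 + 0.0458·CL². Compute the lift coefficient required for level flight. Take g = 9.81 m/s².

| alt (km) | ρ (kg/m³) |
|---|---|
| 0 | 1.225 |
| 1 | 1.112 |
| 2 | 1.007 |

CL = 1.25

At 1 km, from the table: ρ = 1.112 kg/m³.
Weight W = mg = 48.8 × 9.81 = 478.73 N; in level flight L = W.
q = ½ρv² = ½ × 1.112 × 29.7² = 490.4 Pa.
Required CL = L/(qS) = 478.73/(490.4·0.779) = 1.253.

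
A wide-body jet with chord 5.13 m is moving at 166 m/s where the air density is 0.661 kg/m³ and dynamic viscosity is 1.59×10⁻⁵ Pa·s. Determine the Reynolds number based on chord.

Re = ρ·v·c/μ = 0.661 × 166 × 5.13 / (1.59×10⁻⁵) = 3.54×10^7

Re = 3.54×10^7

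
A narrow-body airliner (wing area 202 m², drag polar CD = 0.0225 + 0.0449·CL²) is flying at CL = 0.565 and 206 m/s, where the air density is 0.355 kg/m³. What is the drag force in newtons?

CD = 0.0225 + 0.0449 × 0.565² = 0.03683
D = ½ρv²S·CD = ½ × 0.355 × 206² × 202 × 0.03683 = 56000 N

D = 56000 N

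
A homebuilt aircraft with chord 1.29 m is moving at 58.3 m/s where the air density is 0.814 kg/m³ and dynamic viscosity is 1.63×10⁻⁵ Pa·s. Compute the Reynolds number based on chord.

Re = ρ·v·c/μ = 0.814 × 58.3 × 1.29 / (1.63×10⁻⁵) = 3.76×10^6

Re = 3.76×10^6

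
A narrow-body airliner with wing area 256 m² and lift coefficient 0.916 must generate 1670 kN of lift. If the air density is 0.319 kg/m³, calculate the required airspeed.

L = ½ρv²S·CL ⇒ v = √(2L/(ρ·S·CL))
v = √(2 × 1.67×10^6 / (0.319 × 256 × 0.916)) = √44650 = 211 m/s

v = 211 m/s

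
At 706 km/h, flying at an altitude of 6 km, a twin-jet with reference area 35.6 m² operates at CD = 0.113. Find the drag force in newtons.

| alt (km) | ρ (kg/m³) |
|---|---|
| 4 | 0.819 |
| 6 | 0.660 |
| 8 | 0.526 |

D = 51100 N

At 6 km, from the table: ρ = 0.660 kg/m³.
Convert speed: v = 706 km/h ÷ 3.6 = 196.1 m/s.
Dynamic pressure q = ½ρv² = ½ × 0.66 × 196.1² = 12690 Pa.
D = q·S·CD = 12690 × 35.6 × 0.113 = 51100 N ≈ 51.1 kN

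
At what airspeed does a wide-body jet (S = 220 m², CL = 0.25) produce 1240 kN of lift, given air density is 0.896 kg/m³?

L = ½ρv²S·CL ⇒ v = √(2L/(ρ·S·CL))
v = √(2 × 1.24×10^6 / (0.896 × 220 × 0.25)) = √50320 = 224 m/s

v = 224 m/s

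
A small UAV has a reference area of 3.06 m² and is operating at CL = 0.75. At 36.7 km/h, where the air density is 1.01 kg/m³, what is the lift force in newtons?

Convert speed: v = 36.7 km/h ÷ 3.6 = 10.19 m/s.
Dynamic pressure q = ½ρv² = ½ × 1.01 × 10.19² = 52.48 Pa.
L = q·S·CL = 52.48 × 3.06 × 0.75 = 120 N

L = 120 N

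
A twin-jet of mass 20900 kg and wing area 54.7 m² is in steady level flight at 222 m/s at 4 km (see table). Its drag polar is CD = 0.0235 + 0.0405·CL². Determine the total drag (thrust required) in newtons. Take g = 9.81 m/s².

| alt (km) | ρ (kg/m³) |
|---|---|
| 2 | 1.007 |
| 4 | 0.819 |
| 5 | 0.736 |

At 4 km, from the table: ρ = 0.819 kg/m³.
Level flight ⇒ L = W = m·g = 20900 × 9.81 = 2.0503×10^5 N.
Dynamic pressure q = 0.5 × 0.819 × 222² = 20180 Pa.
CL = W/(q·S) = 2.0503×10^5 / (20180 × 54.7) = 0.1857.
CD = 0.0235 + 0.0405 × 0.1857² = 0.0249.
D = q·S·CD = 20180 × 54.7 × 0.0249 = 27480 N

D = 27500 N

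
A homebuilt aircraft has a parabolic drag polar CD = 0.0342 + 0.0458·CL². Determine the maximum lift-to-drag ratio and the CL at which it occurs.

(L/D)max = 12.6, at CL = 0.864

For CD = CD0 + K·CL², (L/D)max occurs at CL* = √(CD0/K) and equals 1/(2√(K·CD0)).
(L/D)max = 1/(2√(0.0458 × 0.0342)) = 1/(2 × 0.03958) = 12.6
CL* = √(0.0342/0.0458) = 0.864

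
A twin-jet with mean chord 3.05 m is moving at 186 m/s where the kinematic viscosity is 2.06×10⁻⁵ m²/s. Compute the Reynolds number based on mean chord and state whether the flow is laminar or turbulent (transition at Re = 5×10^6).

Re = v·c/ν = 186 × 3.05 / (2.06×10⁻⁵) = 2.75×10^7
Since 2.75×10^7 > 5×10^6, the flow is turbulent.

Re = 2.75×10^7 (turbulent)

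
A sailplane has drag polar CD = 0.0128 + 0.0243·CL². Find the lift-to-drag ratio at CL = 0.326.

L/D = 21.2

CD = 0.0128 + 0.0243 × 0.326² = 0.01538
L/D = CL/CD = 0.326 / 0.01538 = 21.2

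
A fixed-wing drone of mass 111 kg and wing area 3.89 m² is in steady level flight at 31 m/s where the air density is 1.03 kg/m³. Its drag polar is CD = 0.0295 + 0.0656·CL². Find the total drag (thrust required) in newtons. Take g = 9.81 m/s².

D = 97.2 N

In steady level flight, lift balances weight: W = mg = 111 × 9.81 = 1088.9 N.
Dynamic pressure q = 0.5 × 1.03 × 31² = 494.9 Pa.
CL = W/(q·S) = 1088.9 / (494.9 × 3.89) = 0.5656.
CD = 0.0295 + 0.0656 × 0.5656² = 0.05049.
D = q·S·CD = 494.9 × 3.89 × 0.05049 = 97.2 N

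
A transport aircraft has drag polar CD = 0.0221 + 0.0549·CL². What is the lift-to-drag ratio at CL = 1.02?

CD = 0.0221 + 0.0549 × 1.02² = 0.07922
L/D = CL/CD = 1.02 / 0.07922 = 12.9

L/D = 12.9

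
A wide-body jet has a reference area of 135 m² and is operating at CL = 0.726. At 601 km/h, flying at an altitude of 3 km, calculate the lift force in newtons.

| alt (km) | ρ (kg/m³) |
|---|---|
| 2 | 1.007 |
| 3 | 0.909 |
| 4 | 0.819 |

At 3 km, from the table: ρ = 0.909 kg/m³.
Convert speed: v = 601 km/h ÷ 3.6 = 166.9 m/s.
Dynamic pressure q = ½ρv² = ½ × 0.909 × 166.9² = 12670 Pa.
L = q·S·CL = 12670 × 135 × 0.726 = 1.24×10^6 N ≈ 1240 kN

L = 1.24×10^6 N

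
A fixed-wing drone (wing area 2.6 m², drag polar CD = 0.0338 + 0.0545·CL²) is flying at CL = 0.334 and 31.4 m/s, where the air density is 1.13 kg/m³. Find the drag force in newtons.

D = 57.8 N

CD = 0.0338 + 0.0545 × 0.334² = 0.03988
D = ½ρv²S·CD = ½ × 1.13 × 31.4² × 2.6 × 0.03988 = 57.8 N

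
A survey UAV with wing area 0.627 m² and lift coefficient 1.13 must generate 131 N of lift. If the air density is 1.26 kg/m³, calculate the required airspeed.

L = ½ρv²S·CL ⇒ v = √(2L/(ρ·S·CL))
v = √(2 × 131 / (1.26 × 0.627 × 1.13)) = √293.5 = 17.1 m/s

v = 17.1 m/s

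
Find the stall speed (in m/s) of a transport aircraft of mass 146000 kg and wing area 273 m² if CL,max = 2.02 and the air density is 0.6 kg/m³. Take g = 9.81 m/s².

V_stall = 93 m/s

Weight W = mg = 146000 × 9.81 = 1.432×10^6 N.
V_stall = √(2W/(ρ·S·CL,max)) = √(2 × 1.432×10^6 / (0.6 × 273 × 2.02))
V_stall = √8657 = 93 m/s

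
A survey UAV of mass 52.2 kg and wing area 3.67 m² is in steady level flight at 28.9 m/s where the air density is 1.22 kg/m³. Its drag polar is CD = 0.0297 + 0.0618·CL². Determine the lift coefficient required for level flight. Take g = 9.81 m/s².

CL = 0.274

Level flight ⇒ L = W = m·g = 52.2 × 9.81 = 512.08 N.
q = ½ρv² = ½ × 1.22 × 28.9² = 509.5 Pa.
Required CL = L/(qS) = 512.08/(509.5·3.67) = 0.2739.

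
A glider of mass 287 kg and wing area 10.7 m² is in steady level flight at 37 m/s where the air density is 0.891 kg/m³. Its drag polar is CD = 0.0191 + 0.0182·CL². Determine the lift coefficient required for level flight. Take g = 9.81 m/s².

Level flight ⇒ L = W = m·g = 287 × 9.81 = 2815.5 N.
Dynamic pressure q = 0.5 × 0.891 × 37² = 609.9 Pa.
CL = 2W/(ρv²S) = 2×2815.5/(0.891×37²×10.7) = 0.4314.

CL = 0.431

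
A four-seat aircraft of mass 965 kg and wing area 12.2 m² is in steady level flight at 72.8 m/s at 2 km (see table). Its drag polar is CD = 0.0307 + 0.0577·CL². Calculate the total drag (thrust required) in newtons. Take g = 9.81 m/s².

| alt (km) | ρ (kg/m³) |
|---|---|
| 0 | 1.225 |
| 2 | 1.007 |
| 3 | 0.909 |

D = 1160 N

At 2 km, from the table: ρ = 1.007 kg/m³.
In steady level flight, lift balances weight: W = mg = 965 × 9.81 = 9466.6 N.
q = ½ρv² = ½ × 1.007 × 72.8² = 2668 Pa.
CL = W/(q·S) = 9466.6 / (2668 × 12.2) = 0.2908.
CD = 0.0307 + 0.0577 × 0.2908² = 0.03558.
D = q·S·CD = 2668 × 12.2 × 0.03558 = 1158 N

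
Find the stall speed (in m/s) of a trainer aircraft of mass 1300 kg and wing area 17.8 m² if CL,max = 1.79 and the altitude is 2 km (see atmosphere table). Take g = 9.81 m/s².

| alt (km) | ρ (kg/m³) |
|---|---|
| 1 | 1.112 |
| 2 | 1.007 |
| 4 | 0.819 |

V_stall = 28.2 m/s

At 2 km, from the table: ρ = 1.007 kg/m³.
Weight W = mg = 1300 × 9.81 = 12750 N.
From L = ½ρV²S·CL,max = W: V_stall = √(2W/(ρSCL,max)) = √(2·12750/(1.007·17.8·1.79))
V_stall = √795 = 28.2 m/s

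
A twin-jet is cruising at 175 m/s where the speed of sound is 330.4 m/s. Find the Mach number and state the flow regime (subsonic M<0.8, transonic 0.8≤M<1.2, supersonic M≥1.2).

M = v/a = 175 / 330.4 = 0.53
M = 0.53 → subsonic.

M = 0.53 (subsonic)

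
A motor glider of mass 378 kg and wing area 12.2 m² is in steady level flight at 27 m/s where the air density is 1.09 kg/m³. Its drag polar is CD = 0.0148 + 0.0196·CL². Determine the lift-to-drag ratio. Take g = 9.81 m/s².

L/D = 29.1

Level flight ⇒ L = W = m·g = 378 × 9.81 = 3708.2 N.
Dynamic pressure q = 0.5 × 1.09 × 27² = 397.3 Pa.
Required CL = L/(qS) = 3708.2/(397.3·12.2) = 0.765.
CD = 0.0148 + 0.0196 × 0.765² = 0.02627.
L/D = CL/CD = 0.765 / 0.02627 = 29.1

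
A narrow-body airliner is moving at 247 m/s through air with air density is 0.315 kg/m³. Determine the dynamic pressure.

q = ½ρv² = ½ × 0.315 × 247² = 9610 Pa

q = 9610 Pa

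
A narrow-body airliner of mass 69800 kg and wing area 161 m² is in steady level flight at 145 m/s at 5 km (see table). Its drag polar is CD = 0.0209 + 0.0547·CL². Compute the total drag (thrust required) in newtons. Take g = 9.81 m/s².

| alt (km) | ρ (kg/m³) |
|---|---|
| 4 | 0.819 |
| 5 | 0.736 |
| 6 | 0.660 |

At 5 km, from the table: ρ = 0.736 kg/m³.
In steady level flight, lift balances weight: W = mg = 69800 × 9.81 = 6.8474×10^5 N.
Dynamic pressure q = 0.5 × 0.736 × 145² = 7737 Pa.
CL = W/(q·S) = 6.8474×10^5 / (7737 × 161) = 0.5497.
CD = 0.0209 + 0.0547 × 0.5497² = 0.03743.
D = q·S·CD = 7737 × 161 × 0.03743 = 46620 N

D = 46600 N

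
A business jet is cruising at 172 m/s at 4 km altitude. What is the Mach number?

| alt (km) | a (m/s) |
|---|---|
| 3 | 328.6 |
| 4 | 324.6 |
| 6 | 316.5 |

At 4 km, from the table: a = 324.6 m/s.
M = v/a = 172 / 324.6 = 0.53

M = 0.53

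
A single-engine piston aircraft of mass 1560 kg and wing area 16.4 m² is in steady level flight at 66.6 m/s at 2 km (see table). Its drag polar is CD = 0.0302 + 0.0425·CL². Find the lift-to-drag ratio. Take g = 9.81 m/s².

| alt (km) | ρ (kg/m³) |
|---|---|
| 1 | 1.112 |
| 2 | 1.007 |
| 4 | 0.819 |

L/D = 11.1

At 2 km, from the table: ρ = 1.007 kg/m³.
In steady level flight, lift balances weight: W = mg = 1560 × 9.81 = 15304 N.
q = ½ρv² = ½ × 1.007 × 66.6² = 2233 Pa.
Required CL = L/(qS) = 15304/(2233·16.4) = 0.4178.
CD = 0.0302 + 0.0425 × 0.4178² = 0.03762.
L/D = CL/CD = 0.4178 / 0.03762 = 11.1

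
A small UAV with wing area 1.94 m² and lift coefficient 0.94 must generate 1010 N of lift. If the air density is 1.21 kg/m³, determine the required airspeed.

L = ½ρv²S·CL ⇒ v = √(2L/(ρ·S·CL))
v = √(2 × 1010 / (1.21 × 1.94 × 0.94)) = √915.5 = 30.3 m/s

v = 30.3 m/s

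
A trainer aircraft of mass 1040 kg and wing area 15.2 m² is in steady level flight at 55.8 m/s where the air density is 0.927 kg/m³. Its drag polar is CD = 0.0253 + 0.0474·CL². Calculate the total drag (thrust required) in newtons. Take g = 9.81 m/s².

Level flight ⇒ L = W = m·g = 1040 × 9.81 = 10202 N.
Dynamic pressure q = 0.5 × 0.927 × 55.8² = 1443 Pa.
Required CL = L/(qS) = 10202/(1443·15.2) = 0.4651.
CD = 0.0253 + 0.0474 × 0.4651² = 0.03555.
D = q·S·CD = 1443 × 15.2 × 0.03555 = 779.9 N

D = 780 N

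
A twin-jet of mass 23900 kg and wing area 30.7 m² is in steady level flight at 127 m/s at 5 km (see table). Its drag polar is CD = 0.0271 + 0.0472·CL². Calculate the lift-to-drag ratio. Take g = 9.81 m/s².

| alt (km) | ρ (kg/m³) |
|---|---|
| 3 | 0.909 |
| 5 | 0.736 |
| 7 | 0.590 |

At 5 km, from the table: ρ = 0.736 kg/m³.
Level flight ⇒ L = W = m·g = 23900 × 9.81 = 2.3446×10^5 N.
Dynamic pressure q = 0.5 × 0.736 × 127² = 5935 Pa.
CL = W/(q·S) = 2.3446×10^5 / (5935 × 30.7) = 1.287.
CD = 0.0271 + 0.0472 × 1.287² = 0.1052.
L/D = CL/CD = 1.287 / 0.1052 = 12.2

L/D = 12.2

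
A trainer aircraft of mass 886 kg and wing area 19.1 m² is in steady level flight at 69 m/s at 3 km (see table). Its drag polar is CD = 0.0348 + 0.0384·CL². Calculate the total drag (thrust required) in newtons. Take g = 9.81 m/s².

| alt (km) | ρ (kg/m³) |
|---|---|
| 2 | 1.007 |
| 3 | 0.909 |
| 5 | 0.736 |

At 3 km, from the table: ρ = 0.909 kg/m³.
Level flight ⇒ L = W = m·g = 886 × 9.81 = 8691.7 N.
q = ½ρv² = ½ × 0.909 × 69² = 2164 Pa.
Required CL = L/(qS) = 8691.7/(2164·19.1) = 0.2103.
CD = 0.0348 + 0.0384 × 0.2103² = 0.0365.
D = q·S·CD = 2164 × 19.1 × 0.0365 = 1508 N

D = 1510 N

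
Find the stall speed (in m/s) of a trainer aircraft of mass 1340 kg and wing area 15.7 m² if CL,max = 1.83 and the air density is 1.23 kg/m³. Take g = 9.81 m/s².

V_stall = 27.3 m/s

Weight W = mg = 1340 × 9.81 = 13150 N.
V_stall = √(2W/(ρ·S·CL,max)) = √(2 × 13150 / (1.23 × 15.7 × 1.83))
V_stall = √744 = 27.3 m/s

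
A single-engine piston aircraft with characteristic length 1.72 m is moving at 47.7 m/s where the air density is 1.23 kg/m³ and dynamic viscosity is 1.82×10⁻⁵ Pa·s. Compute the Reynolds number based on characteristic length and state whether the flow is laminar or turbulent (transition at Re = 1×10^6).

Re = 5.54×10^6 (turbulent)

Re = ρ·v·c/μ = 1.23 × 47.7 × 1.72 / (1.82×10⁻⁵) = 5.54×10^6
Since 5.54×10^6 > 1×10^6, the flow is turbulent.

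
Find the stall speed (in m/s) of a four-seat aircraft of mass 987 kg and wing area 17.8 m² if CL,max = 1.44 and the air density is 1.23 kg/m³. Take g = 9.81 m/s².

V_stall = 24.8 m/s

Weight W = mg = 987 × 9.81 = 9682 N.
From L = ½ρV²S·CL,max = W: V_stall = √(2W/(ρSCL,max)) = √(2·9682/(1.23·17.8·1.44))
V_stall = √614.2 = 24.8 m/s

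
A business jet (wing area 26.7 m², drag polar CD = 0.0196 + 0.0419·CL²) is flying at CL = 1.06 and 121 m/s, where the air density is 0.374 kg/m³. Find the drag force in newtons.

CD = 0.0196 + 0.0419 × 1.06² = 0.06668
D = ½ρv²S·CD = ½ × 0.374 × 121² × 26.7 × 0.06668 = 4870 N

D = 4870 N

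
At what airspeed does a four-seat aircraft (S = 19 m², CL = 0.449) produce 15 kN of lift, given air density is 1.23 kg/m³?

v = 53.5 m/s

L = ½ρv²S·CL ⇒ v = √(2L/(ρ·S·CL))
v = √(2 × 15000 / (1.23 × 19 × 0.449)) = √2859 = 53.5 m/s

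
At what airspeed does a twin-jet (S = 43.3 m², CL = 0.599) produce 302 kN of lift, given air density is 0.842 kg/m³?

v = 166 m/s

L = ½ρv²S·CL ⇒ v = √(2L/(ρ·S·CL))
v = √(2 × 3.02×10^5 / (0.842 × 43.3 × 0.599)) = √27660 = 166 m/s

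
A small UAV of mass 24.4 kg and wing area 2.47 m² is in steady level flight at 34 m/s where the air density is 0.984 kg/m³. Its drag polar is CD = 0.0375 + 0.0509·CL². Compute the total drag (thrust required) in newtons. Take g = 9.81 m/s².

D = 54.8 N

Weight W = mg = 24.4 × 9.81 = 239.36 N; in level flight L = W.
Dynamic pressure q = 0.5 × 0.984 × 34² = 568.8 Pa.
CL = 2W/(ρv²S) = 2×239.36/(0.984×34²×2.47) = 0.1704.
CD = 0.0375 + 0.0509 × 0.1704² = 0.03898.
D = q·S·CD = 568.8 × 2.47 × 0.03898 = 54.76 N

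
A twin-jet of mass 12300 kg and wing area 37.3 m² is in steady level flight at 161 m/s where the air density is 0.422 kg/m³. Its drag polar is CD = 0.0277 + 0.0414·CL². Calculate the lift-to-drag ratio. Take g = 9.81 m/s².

L/D = 14

Weight W = mg = 12300 × 9.81 = 1.2066×10^5 N; in level flight L = W.
q = ½ρv² = ½ × 0.422 × 161² = 5469 Pa.
Required CL = L/(qS) = 1.2066×10^5/(5469·37.3) = 0.5915.
CD = 0.0277 + 0.0414 × 0.5915² = 0.04218.
L/D = CL/CD = 0.5915 / 0.04218 = 14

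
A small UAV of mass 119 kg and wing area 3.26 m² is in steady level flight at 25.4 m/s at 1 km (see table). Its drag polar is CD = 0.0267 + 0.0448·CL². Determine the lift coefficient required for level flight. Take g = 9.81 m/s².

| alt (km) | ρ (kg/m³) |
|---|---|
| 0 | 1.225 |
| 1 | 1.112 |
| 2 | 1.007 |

CL = 0.998

At 1 km, from the table: ρ = 1.112 kg/m³.
Level flight ⇒ L = W = m·g = 119 × 9.81 = 1167.4 N.
q = ½ρv² = ½ × 1.112 × 25.4² = 358.7 Pa.
Required CL = L/(qS) = 1167.4/(358.7·3.26) = 0.9983.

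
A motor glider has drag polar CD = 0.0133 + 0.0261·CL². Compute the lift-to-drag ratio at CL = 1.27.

L/D = 22.9

CD = 0.0133 + 0.0261 × 1.27² = 0.0554
L/D = CL/CD = 1.27 / 0.0554 = 22.9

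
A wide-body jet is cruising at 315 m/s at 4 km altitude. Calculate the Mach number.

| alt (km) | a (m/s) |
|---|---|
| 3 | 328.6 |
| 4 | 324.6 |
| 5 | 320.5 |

At 4 km, from the table: a = 324.6 m/s.
M = v/a = 315 / 324.6 = 0.97

M = 0.97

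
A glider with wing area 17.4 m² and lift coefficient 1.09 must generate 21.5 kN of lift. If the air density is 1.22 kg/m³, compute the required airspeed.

L = ½ρv²S·CL ⇒ v = √(2L/(ρ·S·CL))
v = √(2 × 21500 / (1.22 × 17.4 × 1.09)) = √1858 = 43.1 m/s

v = 43.1 m/s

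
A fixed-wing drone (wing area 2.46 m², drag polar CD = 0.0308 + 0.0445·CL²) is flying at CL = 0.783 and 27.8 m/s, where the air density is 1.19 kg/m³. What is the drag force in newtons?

D = 65.7 N

CD = 0.0308 + 0.0445 × 0.783² = 0.05808
D = ½ρv²S·CD = ½ × 1.19 × 27.8² × 2.46 × 0.05808 = 65.7 N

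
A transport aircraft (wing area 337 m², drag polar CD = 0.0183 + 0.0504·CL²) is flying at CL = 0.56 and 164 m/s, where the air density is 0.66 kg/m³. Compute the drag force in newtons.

D = 1.02×10^5 N

CD = 0.0183 + 0.0504 × 0.56² = 0.03411
D = ½ρv²S·CD = ½ × 0.66 × 164² × 337 × 0.03411 = 1.02×10^5 N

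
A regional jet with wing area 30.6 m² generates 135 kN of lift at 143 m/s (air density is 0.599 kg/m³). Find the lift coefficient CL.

From L = ½ρv²S·CL, rearranging gives CL = 2L/(ρv²S).
CL = 2 × 1.35×10^5 / (0.599 × 143² × 30.6) = 0.72

CL = 0.72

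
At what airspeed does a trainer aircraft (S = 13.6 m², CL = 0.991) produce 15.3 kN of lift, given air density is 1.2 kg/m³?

v = 43.5 m/s

L = ½ρv²S·CL ⇒ v = √(2L/(ρ·S·CL))
v = √(2 × 15300 / (1.2 × 13.6 × 0.991)) = √1892 = 43.5 m/s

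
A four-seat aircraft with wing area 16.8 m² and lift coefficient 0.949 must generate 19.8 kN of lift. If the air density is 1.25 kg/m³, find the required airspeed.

v = 44.6 m/s

L = ½ρv²S·CL ⇒ v = √(2L/(ρ·S·CL))
v = √(2 × 19800 / (1.25 × 16.8 × 0.949)) = √1987 = 44.6 m/s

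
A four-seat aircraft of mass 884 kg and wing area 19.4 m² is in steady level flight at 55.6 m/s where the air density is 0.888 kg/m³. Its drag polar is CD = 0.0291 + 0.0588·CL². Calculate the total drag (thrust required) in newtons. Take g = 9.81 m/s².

In steady level flight, lift balances weight: W = mg = 884 × 9.81 = 8672 N.
q = ½ρv² = ½ × 0.888 × 55.6² = 1373 Pa.
Required CL = L/(qS) = 8672/(1373·19.4) = 0.3257.
CD = 0.0291 + 0.0588 × 0.3257² = 0.03534.
D = q·S·CD = 1373 × 19.4 × 0.03534 = 940.9 N

D = 941 N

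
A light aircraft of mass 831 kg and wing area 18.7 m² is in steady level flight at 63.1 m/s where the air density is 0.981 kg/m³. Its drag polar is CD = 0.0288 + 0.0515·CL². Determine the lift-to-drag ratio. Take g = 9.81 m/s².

L/D = 7.12

In steady level flight, lift balances weight: W = mg = 831 × 9.81 = 8152.1 N.
Dynamic pressure q = 0.5 × 0.981 × 63.1² = 1953 Pa.
CL = 2W/(ρv²S) = 2×8152.1/(0.981×63.1²×18.7) = 0.2232.
CD = 0.0288 + 0.0515 × 0.2232² = 0.03137.
L/D = CL/CD = 0.2232 / 0.03137 = 7.12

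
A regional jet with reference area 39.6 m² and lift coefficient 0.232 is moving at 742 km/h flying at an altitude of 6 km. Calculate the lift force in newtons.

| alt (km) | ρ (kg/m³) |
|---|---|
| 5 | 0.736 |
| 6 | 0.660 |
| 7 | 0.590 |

L = 1.29×10^5 N

At 6 km, from the table: ρ = 0.660 kg/m³.
Convert speed: v = 742 km/h ÷ 3.6 = 206.1 m/s.
L = ½ρv²S·CL = ½ × 0.66 × 206.1² × 39.6 × 0.232 = 1.29×10^5 N ≈ 129 kN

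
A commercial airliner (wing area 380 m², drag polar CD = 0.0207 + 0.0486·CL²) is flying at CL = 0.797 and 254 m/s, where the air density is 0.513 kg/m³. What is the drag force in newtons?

CD = 0.0207 + 0.0486 × 0.797² = 0.05157
D = ½ρv²S·CD = ½ × 0.513 × 254² × 380 × 0.05157 = 3.24×10^5 N

D = 3.24×10^5 N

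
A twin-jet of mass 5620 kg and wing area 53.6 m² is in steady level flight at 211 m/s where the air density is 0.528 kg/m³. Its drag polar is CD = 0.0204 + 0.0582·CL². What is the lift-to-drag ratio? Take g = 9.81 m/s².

L/D = 4.2

In steady level flight, lift balances weight: W = mg = 5620 × 9.81 = 55132 N.
q = ½ρv² = ½ × 0.528 × 211² = 11750 Pa.
CL = W/(q·S) = 55132 / (11750 × 53.6) = 0.08751.
CD = 0.0204 + 0.0582 × 0.08751² = 0.02085.
L/D = CL/CD = 0.08751 / 0.02085 = 4.2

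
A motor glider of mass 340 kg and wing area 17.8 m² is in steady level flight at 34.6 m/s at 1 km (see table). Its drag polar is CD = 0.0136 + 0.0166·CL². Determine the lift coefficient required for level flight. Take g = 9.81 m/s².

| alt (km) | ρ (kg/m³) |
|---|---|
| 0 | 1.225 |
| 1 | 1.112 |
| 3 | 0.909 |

CL = 0.282

At 1 km, from the table: ρ = 1.112 kg/m³.
Weight W = mg = 340 × 9.81 = 3335.4 N; in level flight L = W.
Dynamic pressure q = 0.5 × 1.112 × 34.6² = 665.6 Pa.
CL = 2W/(ρv²S) = 2×3335.4/(1.112×34.6²×17.8) = 0.2815.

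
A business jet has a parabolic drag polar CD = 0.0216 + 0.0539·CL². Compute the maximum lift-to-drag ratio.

(L/D)max = 14.7

For CD = CD0 + K·CL², (L/D)max occurs at CL* = √(CD0/K) and equals 1/(2√(K·CD0)).
(L/D)max = 1/(2√(0.0539 × 0.0216)) = 1/(2 × 0.03412) = 14.7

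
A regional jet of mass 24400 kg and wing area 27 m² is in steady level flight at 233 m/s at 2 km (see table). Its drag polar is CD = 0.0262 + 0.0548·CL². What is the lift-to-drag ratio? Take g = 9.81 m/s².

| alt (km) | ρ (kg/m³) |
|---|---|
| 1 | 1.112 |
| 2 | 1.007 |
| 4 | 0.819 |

L/D = 10.1

At 2 km, from the table: ρ = 1.007 kg/m³.
Level flight ⇒ L = W = m·g = 24400 × 9.81 = 2.3936×10^5 N.
Dynamic pressure q = 0.5 × 1.007 × 233² = 27330 Pa.
CL = 2W/(ρv²S) = 2×2.3936×10^5/(1.007×233²×27) = 0.3243.
CD = 0.0262 + 0.0548 × 0.3243² = 0.03196.
L/D = CL/CD = 0.3243 / 0.03196 = 10.1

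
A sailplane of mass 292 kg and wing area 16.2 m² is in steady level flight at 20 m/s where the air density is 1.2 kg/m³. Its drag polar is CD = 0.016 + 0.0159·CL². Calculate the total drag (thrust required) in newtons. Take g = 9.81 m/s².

Weight W = mg = 292 × 9.81 = 2864.5 N; in level flight L = W.
Dynamic pressure q = 0.5 × 1.2 × 20² = 240 Pa.
CL = W/(q·S) = 2864.5 / (240 × 16.2) = 0.7368.
CD = 0.016 + 0.0159 × 0.7368² = 0.02463.
D = q·S·CD = 240 × 16.2 × 0.02463 = 95.76 N

D = 95.8 N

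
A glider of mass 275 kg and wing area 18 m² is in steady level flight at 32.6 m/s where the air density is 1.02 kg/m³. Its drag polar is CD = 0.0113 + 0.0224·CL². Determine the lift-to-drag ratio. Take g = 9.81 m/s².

Level flight ⇒ L = W = m·g = 275 × 9.81 = 2697.8 N.
Dynamic pressure q = 0.5 × 1.02 × 32.6² = 542 Pa.
CL = 2W/(ρv²S) = 2×2697.8/(1.02×32.6²×18) = 0.2765.
CD = 0.0113 + 0.0224 × 0.2765² = 0.01301.
L/D = CL/CD = 0.2765 / 0.01301 = 21.2

L/D = 21.2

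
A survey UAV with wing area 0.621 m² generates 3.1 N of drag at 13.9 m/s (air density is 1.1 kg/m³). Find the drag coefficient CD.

CD = 0.047

From D = ½ρv²S·CD, rearranging gives CD = 2D/(ρv²S).
CD = 2 × 3.1 / (1.1 × 13.9² × 0.621) = 0.047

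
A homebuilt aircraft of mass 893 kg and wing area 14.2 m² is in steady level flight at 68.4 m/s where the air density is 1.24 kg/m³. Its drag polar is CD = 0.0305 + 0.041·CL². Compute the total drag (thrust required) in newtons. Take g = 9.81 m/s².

Weight W = mg = 893 × 9.81 = 8760.3 N; in level flight L = W.
Dynamic pressure q = 0.5 × 1.24 × 68.4² = 2901 Pa.
CL = 2W/(ρv²S) = 2×8760.3/(1.24×68.4²×14.2) = 0.2127.
CD = 0.0305 + 0.041 × 0.2127² = 0.03235.
D = q·S·CD = 2901 × 14.2 × 0.03235 = 1333 N

D = 1330 N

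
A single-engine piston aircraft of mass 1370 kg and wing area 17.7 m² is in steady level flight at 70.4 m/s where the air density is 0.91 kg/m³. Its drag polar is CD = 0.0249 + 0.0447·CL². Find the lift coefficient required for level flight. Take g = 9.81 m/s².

In steady level flight, lift balances weight: W = mg = 1370 × 9.81 = 13440 N.
Dynamic pressure q = 0.5 × 0.91 × 70.4² = 2255 Pa.
Required CL = L/(qS) = 13440/(2255·17.7) = 0.3367.

CL = 0.337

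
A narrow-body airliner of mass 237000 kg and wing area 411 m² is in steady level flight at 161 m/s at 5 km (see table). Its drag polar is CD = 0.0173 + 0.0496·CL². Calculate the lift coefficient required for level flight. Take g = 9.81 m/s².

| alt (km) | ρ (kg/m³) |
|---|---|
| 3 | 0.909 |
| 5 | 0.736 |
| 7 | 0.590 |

CL = 0.593

At 5 km, from the table: ρ = 0.736 kg/m³.
In steady level flight, lift balances weight: W = mg = 237000 × 9.81 = 2.325×10^6 N.
q = ½ρv² = ½ × 0.736 × 161² = 9539 Pa.
CL = W/(q·S) = 2.325×10^6 / (9539 × 411) = 0.593.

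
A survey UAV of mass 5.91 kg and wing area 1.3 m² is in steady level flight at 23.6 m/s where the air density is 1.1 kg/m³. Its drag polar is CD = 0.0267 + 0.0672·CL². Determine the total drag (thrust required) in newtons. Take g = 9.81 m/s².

D = 11.2 N

Level flight ⇒ L = W = m·g = 5.91 × 9.81 = 57.977 N.
q = ½ρv² = ½ × 1.1 × 23.6² = 306.3 Pa.
CL = W/(q·S) = 57.977 / (306.3 × 1.3) = 0.1456.
CD = 0.0267 + 0.0672 × 0.1456² = 0.02812.
D = q·S·CD = 306.3 × 1.3 × 0.02812 = 11.2 N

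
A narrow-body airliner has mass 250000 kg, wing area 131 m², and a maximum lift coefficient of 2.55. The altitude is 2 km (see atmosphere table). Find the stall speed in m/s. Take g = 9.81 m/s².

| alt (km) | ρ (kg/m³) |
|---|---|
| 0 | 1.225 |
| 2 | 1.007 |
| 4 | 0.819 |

V_stall = 121 m/s

At 2 km, from the table: ρ = 1.007 kg/m³.
Stall occurs when L = W at CL,max. W = mg = 250000 × 9.81 = 2.452×10^6 N.
V_stall = √(2W/(ρ·S·CL,max)) = √(2 × 2.452×10^6 / (1.007 × 131 × 2.55))
V_stall = √14580 = 121 m/s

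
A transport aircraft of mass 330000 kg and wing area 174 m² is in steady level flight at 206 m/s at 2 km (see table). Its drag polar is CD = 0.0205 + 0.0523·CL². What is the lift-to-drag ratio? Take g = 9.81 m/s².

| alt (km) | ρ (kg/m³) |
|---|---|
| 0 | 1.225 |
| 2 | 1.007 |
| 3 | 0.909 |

L/D = 14.5

At 2 km, from the table: ρ = 1.007 kg/m³.
In steady level flight, lift balances weight: W = mg = 330000 × 9.81 = 3.2373×10^6 N.
q = ½ρv² = ½ × 1.007 × 206² = 21370 Pa.
Required CL = L/(qS) = 3.2373×10^6/(21370·174) = 0.8708.
CD = 0.0205 + 0.0523 × 0.8708² = 0.06016.
L/D = CL/CD = 0.8708 / 0.06016 = 14.5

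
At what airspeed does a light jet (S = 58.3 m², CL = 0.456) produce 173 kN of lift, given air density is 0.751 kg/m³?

L = ½ρv²S·CL ⇒ v = √(2L/(ρ·S·CL))
v = √(2 × 1.73×10^5 / (0.751 × 58.3 × 0.456)) = √17330 = 132 m/s

v = 132 m/s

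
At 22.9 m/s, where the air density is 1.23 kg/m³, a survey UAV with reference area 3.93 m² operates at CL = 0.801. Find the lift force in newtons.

L = 1020 N

L = ½ρv²S·CL = ½ × 1.23 × 22.9² × 3.93 × 0.801 = 1020 N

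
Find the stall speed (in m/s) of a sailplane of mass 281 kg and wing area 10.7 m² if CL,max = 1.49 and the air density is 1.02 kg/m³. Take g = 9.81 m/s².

V_stall = 18.4 m/s

At stall, lift equals weight: L = W = m·g = 281 × 9.81 = 2757 N.
From L = ½ρV²S·CL,max = W: V_stall = √(2W/(ρSCL,max)) = √(2·2757/(1.02·10.7·1.49))
V_stall = √339 = 18.4 m/s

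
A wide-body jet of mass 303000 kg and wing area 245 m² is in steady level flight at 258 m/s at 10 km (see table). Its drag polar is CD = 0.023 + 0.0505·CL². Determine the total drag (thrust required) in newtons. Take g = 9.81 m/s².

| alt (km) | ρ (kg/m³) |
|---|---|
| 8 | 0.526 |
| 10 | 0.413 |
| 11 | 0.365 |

At 10 km, from the table: ρ = 0.413 kg/m³.
Weight W = mg = 303000 × 9.81 = 2.9724×10^6 N; in level flight L = W.
Dynamic pressure q = 0.5 × 0.413 × 258² = 13750 Pa.
Required CL = L/(qS) = 2.9724×10^6/(13750·245) = 0.8826.
CD = 0.023 + 0.0505 × 0.8826² = 0.06234.
D = q·S·CD = 13750 × 245 × 0.06234 = 2.099×10^5 N

D = 2.1×10^5 N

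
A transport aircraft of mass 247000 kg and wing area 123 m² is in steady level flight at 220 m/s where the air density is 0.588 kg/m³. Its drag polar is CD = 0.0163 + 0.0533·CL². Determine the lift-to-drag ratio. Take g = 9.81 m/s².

Weight W = mg = 247000 × 9.81 = 2.4231×10^6 N; in level flight L = W.
q = ½ρv² = ½ × 0.588 × 220² = 14230 Pa.
CL = W/(q·S) = 2.4231×10^6 / (14230 × 123) = 1.384.
CD = 0.0163 + 0.0533 × 1.384² = 0.1185.
L/D = CL/CD = 1.384 / 0.1185 = 11.7

L/D = 11.7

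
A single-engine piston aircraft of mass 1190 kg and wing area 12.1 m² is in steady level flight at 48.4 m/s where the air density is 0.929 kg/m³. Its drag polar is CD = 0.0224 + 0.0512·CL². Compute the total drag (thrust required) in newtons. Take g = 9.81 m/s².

D = 825 N

Level flight ⇒ L = W = m·g = 1190 × 9.81 = 11674 N.
q = ½ρv² = ½ × 0.929 × 48.4² = 1088 Pa.
Required CL = L/(qS) = 11674/(1088·12.1) = 0.8867.
CD = 0.0224 + 0.0512 × 0.8867² = 0.06265.
D = q·S·CD = 1088 × 12.1 × 0.06265 = 824.9 N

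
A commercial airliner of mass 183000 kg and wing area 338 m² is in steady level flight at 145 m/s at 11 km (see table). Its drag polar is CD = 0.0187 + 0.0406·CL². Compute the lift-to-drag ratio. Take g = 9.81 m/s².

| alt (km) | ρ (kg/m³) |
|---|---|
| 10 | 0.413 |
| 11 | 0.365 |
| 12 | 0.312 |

L/D = 14.3

At 11 km, from the table: ρ = 0.365 kg/m³.
Weight W = mg = 183000 × 9.81 = 1.7952×10^6 N; in level flight L = W.
q = ½ρv² = ½ × 0.365 × 145² = 3837 Pa.
CL = 2W/(ρv²S) = 2×1.7952×10^6/(0.365×145²×338) = 1.384.
CD = 0.0187 + 0.0406 × 1.384² = 0.09649.
L/D = CL/CD = 1.384 / 0.09649 = 14.3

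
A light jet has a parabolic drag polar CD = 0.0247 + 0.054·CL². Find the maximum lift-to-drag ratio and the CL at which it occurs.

(L/D)max = 13.7, at CL = 0.676

For CD = CD0 + K·CL², (L/D)max occurs at CL* = √(CD0/K) and equals 1/(2√(K·CD0)).
(L/D)max = 1/(2√(0.054 × 0.0247)) = 1/(2 × 0.03652) = 13.7
CL* = √(0.0247/0.054) = 0.676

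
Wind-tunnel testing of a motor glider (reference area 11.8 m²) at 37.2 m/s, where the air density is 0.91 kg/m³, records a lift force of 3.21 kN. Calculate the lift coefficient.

From L = ½ρv²S·CL, rearranging gives CL = 2L/(ρv²S).
CL = 2 × 3210 / (0.91 × 37.2² × 11.8) = 0.432

CL = 0.432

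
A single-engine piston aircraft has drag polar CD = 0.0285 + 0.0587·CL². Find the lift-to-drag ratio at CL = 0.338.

CD = 0.0285 + 0.0587 × 0.338² = 0.03521
L/D = CL/CD = 0.338 / 0.03521 = 9.6

L/D = 9.6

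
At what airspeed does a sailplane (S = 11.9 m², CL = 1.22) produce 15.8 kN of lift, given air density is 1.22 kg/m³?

L = ½ρv²S·CL ⇒ v = √(2L/(ρ·S·CL))
v = √(2 × 15800 / (1.22 × 11.9 × 1.22)) = √1784 = 42.2 m/s

v = 42.2 m/s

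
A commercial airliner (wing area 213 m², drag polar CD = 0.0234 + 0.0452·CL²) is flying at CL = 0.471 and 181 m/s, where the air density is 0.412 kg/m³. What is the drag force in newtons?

D = 48100 N

CD = 0.0234 + 0.0452 × 0.471² = 0.03343
D = ½ρv²S·CD = ½ × 0.412 × 181² × 213 × 0.03343 = 48100 N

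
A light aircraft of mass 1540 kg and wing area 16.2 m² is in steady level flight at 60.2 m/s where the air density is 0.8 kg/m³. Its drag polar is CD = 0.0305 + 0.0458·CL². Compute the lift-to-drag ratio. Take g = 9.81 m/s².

Weight W = mg = 1540 × 9.81 = 15107 N; in level flight L = W.
q = ½ρv² = ½ × 0.8 × 60.2² = 1450 Pa.
CL = W/(q·S) = 15107 / (1450 × 16.2) = 0.6433.
CD = 0.0305 + 0.0458 × 0.6433² = 0.04945.
L/D = CL/CD = 0.6433 / 0.04945 = 13

L/D = 13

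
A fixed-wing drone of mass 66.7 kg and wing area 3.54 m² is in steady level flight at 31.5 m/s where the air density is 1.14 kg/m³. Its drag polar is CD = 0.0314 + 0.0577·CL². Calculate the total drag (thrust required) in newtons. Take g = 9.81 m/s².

In steady level flight, lift balances weight: W = mg = 66.7 × 9.81 = 654.33 N.
q = ½ρv² = ½ × 1.14 × 31.5² = 565.6 Pa.
CL = W/(q·S) = 654.33 / (565.6 × 3.54) = 0.3268.
CD = 0.0314 + 0.0577 × 0.3268² = 0.03756.
D = q·S·CD = 565.6 × 3.54 × 0.03756 = 75.21 N

D = 75.2 N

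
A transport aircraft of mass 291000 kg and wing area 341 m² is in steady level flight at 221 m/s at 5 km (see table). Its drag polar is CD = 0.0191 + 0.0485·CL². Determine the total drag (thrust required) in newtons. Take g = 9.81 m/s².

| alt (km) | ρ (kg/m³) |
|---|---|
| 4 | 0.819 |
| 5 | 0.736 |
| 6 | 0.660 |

D = 1.82×10^5 N

At 5 km, from the table: ρ = 0.736 kg/m³.
Level flight ⇒ L = W = m·g = 291000 × 9.81 = 2.8547×10^6 N.
Dynamic pressure q = 0.5 × 0.736 × 221² = 17970 Pa.
CL = 2W/(ρv²S) = 2×2.8547×10^6/(0.736×221²×341) = 0.4658.
CD = 0.0191 + 0.0485 × 0.4658² = 0.02962.
D = q·S·CD = 17970 × 341 × 0.02962 = 1.816×10^5 N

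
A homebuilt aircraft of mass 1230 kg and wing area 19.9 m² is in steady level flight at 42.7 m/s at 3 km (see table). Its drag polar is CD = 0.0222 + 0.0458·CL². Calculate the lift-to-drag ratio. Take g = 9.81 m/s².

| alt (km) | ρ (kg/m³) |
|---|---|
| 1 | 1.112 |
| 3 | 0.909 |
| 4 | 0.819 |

L/D = 15.7

At 3 km, from the table: ρ = 0.909 kg/m³.
Weight W = mg = 1230 × 9.81 = 12066 N; in level flight L = W.
q = ½ρv² = ½ × 0.909 × 42.7² = 828.7 Pa.
Required CL = L/(qS) = 12066/(828.7·19.9) = 0.7317.
CD = 0.0222 + 0.0458 × 0.7317² = 0.04672.
L/D = CL/CD = 0.7317 / 0.04672 = 15.7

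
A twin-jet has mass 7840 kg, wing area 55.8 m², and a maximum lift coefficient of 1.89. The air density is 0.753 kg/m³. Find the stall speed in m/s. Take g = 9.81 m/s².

V_stall = 44 m/s

At stall, lift equals weight: L = W = m·g = 7840 × 9.81 = 76910 N.
V_stall = √(2W/(ρ·S·CL,max)) = √(2 × 76910 / (0.753 × 55.8 × 1.89))
V_stall = √1937 = 44 m/s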